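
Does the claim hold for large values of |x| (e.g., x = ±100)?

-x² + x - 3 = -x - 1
x = 100: LHS = -100² + 100 - 3 = -9903, RHS = -100 - 1 = -101; -9903 = -101 — FAILS
x = -100: LHS = -(-100)² + (-100) - 3 = -10103, RHS = -(-100) - 1 = 99; -10103 = 99 — FAILS

Answer: No, fails for both x = 100 and x = -100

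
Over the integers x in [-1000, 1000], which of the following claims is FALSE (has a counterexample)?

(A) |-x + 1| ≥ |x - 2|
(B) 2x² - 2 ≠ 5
(A) x = 0: LHS = |-0 + 1| = |1| = 1, RHS = |0 - 2| = |-2| = 2; 1 ≥ 2 — FAILS

(B) Track d = LHS − RHS over the integers in [-1000, 1000]. Equality would need d = 0, but d changes sign only between consecutive integers, jumping over 0:
x = -2: LHS = 2·(-2)² - 2 = 6; 6 ≠ 5 — holds  (d = 1)
x = -1: LHS = 2·(-1)² - 2 = 0; 0 ≠ 5 — holds  (d = -5)
x = 1: LHS = 2·1² - 2 = 0; 0 ≠ 5 — holds  (d = -5)
x = 2: LHS = 2·2² - 2 = 6; 6 ≠ 5 — holds  (d = 1)
Away from these crossings d keeps a constant sign, and checking every integer in [-1000, 1000] confirms d ≠ 0 throughout. Hence the two sides are never equal, so the relation holds for every integer in [-1000, 1000].

Only (A) has a counterexample.

Answer: A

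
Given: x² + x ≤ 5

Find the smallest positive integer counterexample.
Testing positive integers:
x = 1: LHS = 1² + 1 = 2; 2 ≤ 5 — holds
x = 2: LHS = 2² + 2 = 6; 6 ≤ 5 — FAILS  ← smallest positive counterexample

Answer: x = 2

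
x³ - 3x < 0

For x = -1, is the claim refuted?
Substitute x = -1 into the relation:
x = -1: LHS = (-1)³ - 3·(-1) = 2; 2 < 0 — FAILS

Since the claim fails at x = -1, this value is a counterexample.

Answer: Yes, x = -1 is a counterexample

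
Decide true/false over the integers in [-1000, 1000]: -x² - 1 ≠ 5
Over all integers in [-1000, 1000], LHS − RHS is always negative; it is closest to 0 at x = 0, where it equals -6:
x = 0: LHS = -0² - 1 = -1; -1 ≠ 5 — holds
At the ends of the range:
x = -1000: LHS = -(-1000)² - 1 = -1000001; -1000001 ≠ 5 — holds
x = 1000: LHS = -1000² - 1 = -1000001; -1000001 ≠ 5 — holds
Hence LHS − RHS is never 0, i.e. the two sides are never equal, so the relation holds for every integer in [-1000, 1000].

No counterexample exists.

Answer: True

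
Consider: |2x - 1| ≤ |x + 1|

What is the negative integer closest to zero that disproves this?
Testing negative integers from -1 downward:
x = -1: LHS = |2·(-1) - 1| = |-3| = 3, RHS = |(-1) + 1| = |0| = 0; 3 ≤ 0 — FAILS  ← closest negative counterexample to 0

Answer: x = -1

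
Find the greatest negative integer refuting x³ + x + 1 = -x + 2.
Testing negative integers from -1 downward:
x = -1: LHS = (-1)³ + (-1) + 1 = -1, RHS = -(-1) + 2 = 3; -1 = 3 — FAILS  ← closest negative counterexample to 0

Answer: x = -1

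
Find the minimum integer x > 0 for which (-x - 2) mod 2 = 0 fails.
Testing positive integers:
x = 1: LHS = (-1 - 2) mod 2 = (-3) mod 2 = 1; 1 = 0 — FAILS  ← smallest positive counterexample

Answer: x = 1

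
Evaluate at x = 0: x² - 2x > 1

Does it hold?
x = 0: LHS = 0² - 2·0 = 0; 0 > 1 — FAILS

The relation fails at x = 0, so x = 0 is a counterexample.

Answer: No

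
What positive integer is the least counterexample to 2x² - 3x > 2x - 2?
Testing positive integers:
x = 1: LHS = 2·1² - 3·1 = -1, RHS = 2·1 - 2 = 0; -1 > 0 — FAILS  ← smallest positive counterexample

Answer: x = 1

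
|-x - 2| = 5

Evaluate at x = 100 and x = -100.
x = 100: LHS = |-100 - 2| = |-102| = 102; 102 = 5 — FAILS
x = -100: LHS = |-(-100) - 2| = |98| = 98; 98 = 5 — FAILS

Answer: No, fails for both x = 100 and x = -100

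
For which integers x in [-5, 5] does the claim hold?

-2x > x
Holds for: {-5, -4, -3, -2, -1}
Fails for: {0, 1, 2, 3, 4, 5}

Answer: {-5, -4, -3, -2, -1}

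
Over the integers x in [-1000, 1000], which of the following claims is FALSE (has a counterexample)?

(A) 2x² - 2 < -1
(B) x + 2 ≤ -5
(A) x = 1: LHS = 2·1² - 2 = 0; 0 < -1 — FAILS
(B) x = 0: LHS = 0 + 2 = 2; 2 ≤ -5 — FAILS

Answer: Both A and B are false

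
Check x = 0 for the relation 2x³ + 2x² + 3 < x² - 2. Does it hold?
x = 0: LHS = 2·0³ + 2·0² + 3 = 3, RHS = 0² - 2 = -2; 3 < -2 — FAILS

The relation fails at x = 0, so x = 0 is a counterexample.

Answer: No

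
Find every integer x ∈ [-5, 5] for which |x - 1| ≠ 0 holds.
Holds for: {-5, -4, -3, -2, -1, 0, 2, 3, 4, 5}
Fails for: {1}

Answer: {-5, -4, -3, -2, -1, 0, 2, 3, 4, 5}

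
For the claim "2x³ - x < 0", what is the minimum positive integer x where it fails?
Testing positive integers:
x = 1: LHS = 2·1³ - 1 = 1; 1 < 0 — FAILS  ← smallest positive counterexample

Answer: x = 1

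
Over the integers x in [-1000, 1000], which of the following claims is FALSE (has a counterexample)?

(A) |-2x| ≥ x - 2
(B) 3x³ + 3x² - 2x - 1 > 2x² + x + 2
(A) Over all integers in [-1000, 1000], LHS − RHS is smallest at x = 0, where it equals 2:
x = 0: LHS = |-2·0| = |0| = 0, RHS = 0 - 2 = -2; 0 ≥ -2 — holds
At the ends of the range:
x = -1000: LHS = |-2·(-1000)| = |2000| = 2000, RHS = (-1000) - 2 = -1002; 2000 ≥ -1002 — holds
x = 1000: LHS = |-2·1000| = |-2000| = 2000, RHS = 1000 - 2 = 998; 2000 ≥ 998 — holds
Hence LHS − RHS is never negative, i.e. LHS ≥ RHS throughout, so the relation holds for every integer in [-1000, 1000].

(B) x = 0: LHS = 3·0³ + 3·0² - 2·0 - 1 = -1, RHS = 2·0² + 0 + 2 = 2; -1 > 2 — FAILS

Only (B) has a counterexample.

Answer: B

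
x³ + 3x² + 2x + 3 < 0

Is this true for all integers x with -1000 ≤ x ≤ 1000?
The claim fails at x = 0:
x = 0: LHS = 0³ + 3·0² + 2·0 + 3 = 3; 3 < 0 — FAILS

Because a single integer refutes it, the statement is false.

Answer: False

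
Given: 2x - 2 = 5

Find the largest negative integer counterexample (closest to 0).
Testing negative integers from -1 downward:
x = -1: LHS = 2·(-1) - 2 = -4; -4 = 5 — FAILS  ← closest negative counterexample to 0

Answer: x = -1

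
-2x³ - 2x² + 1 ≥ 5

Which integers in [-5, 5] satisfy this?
Holds for: {-5, -4, -3, -2}
Fails for: {-1, 0, 1, 2, 3, 4, 5}

Answer: {-5, -4, -3, -2}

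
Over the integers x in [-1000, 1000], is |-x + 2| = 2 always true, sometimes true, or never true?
Holds at x = 0: LHS = |-0 + 2| = |2| = 2; 2 = 2 — holds
Fails at x = 1: LHS = |-1 + 2| = |1| = 1; 1 = 2 — FAILS
It is satisfied by some integers in the range but not all.

Answer: Sometimes true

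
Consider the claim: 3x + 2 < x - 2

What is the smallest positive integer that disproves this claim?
Testing positive integers:
x = 1: LHS = 3·1 + 2 = 5, RHS = 1 - 2 = -1; 5 < -1 — FAILS  ← smallest positive counterexample

Answer: x = 1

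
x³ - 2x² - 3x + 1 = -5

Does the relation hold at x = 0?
x = 0: LHS = 0³ - 2·0² - 3·0 + 1 = 1; 1 = -5 — FAILS

The relation fails at x = 0, so x = 0 is a counterexample.

Answer: No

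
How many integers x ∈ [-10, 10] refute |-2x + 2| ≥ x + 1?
Counterexamples in [-10, 10]: {1, 2}.

Counting them gives 2 values.

Answer: 2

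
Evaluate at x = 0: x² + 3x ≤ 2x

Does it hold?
x = 0: LHS = 0² + 3·0 = 0, RHS = 2·0 = 0; 0 ≤ 0 — holds

The relation is satisfied at x = 0.

Answer: Yes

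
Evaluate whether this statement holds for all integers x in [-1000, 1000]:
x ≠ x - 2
Over all integers in [-1000, 1000], LHS − RHS is always positive; it is smallest at x = 0, where it equals 2:
x = 0: RHS = 0 - 2 = -2; 0 ≠ -2 — holds
At the ends of the range:
x = -1000: RHS = (-1000) - 2 = -1002; -1000 ≠ -1002 — holds
x = 1000: RHS = 1000 - 2 = 998; 1000 ≠ 998 — holds
Hence LHS − RHS is never 0, i.e. the two sides are never equal, so the relation holds for every integer in [-1000, 1000].

No counterexample exists.

Answer: True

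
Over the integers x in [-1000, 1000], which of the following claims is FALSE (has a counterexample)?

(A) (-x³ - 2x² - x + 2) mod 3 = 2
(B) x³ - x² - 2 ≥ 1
(A) x = 1: LHS = (-1³ - 2·1² - 1 + 2) mod 3 = (-2) mod 3 = 1; 1 = 2 — FAILS
(B) x = 0: LHS = 0³ - 0² - 2 = -2; -2 ≥ 1 — FAILS

Answer: Both A and B are false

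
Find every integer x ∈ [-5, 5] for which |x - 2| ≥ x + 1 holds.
Holds for: {-5, -4, -3, -2, -1, 0}
Fails for: {1, 2, 3, 4, 5}

Answer: {-5, -4, -3, -2, -1, 0}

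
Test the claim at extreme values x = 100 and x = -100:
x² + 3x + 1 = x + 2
x = 100: LHS = 100² + 3·100 + 1 = 10301, RHS = 100 + 2 = 102; 10301 = 102 — FAILS
x = -100: LHS = (-100)² + 3·(-100) + 1 = 9701, RHS = (-100) + 2 = -98; 9701 = -98 — FAILS

Answer: No, fails for both x = 100 and x = -100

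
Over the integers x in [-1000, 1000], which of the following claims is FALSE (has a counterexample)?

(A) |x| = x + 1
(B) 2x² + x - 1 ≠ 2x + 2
(A) x = 0: LHS = |0| = 0, RHS = 0 + 1 = 1; 0 = 1 — FAILS
(B) x = -1: LHS = 2·(-1)² + (-1) - 1 = 0, RHS = 2·(-1) + 2 = 0; 0 ≠ 0 — FAILS

Answer: Both A and B are false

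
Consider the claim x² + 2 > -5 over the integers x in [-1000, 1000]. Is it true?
Over all integers in [-1000, 1000], LHS − RHS is smallest at x = 0, where it equals 7:
x = 0: LHS = 0² + 2 = 2; 2 > -5 — holds
At the ends of the range:
x = -1000: LHS = (-1000)² + 2 = 1000002; 1000002 > -5 — holds
x = 1000: LHS = 1000² + 2 = 1000002; 1000002 > -5 — holds
Hence LHS − RHS is never zero or negative, i.e. LHS > RHS throughout, so the relation holds for every integer in [-1000, 1000].

No counterexample exists.

Answer: True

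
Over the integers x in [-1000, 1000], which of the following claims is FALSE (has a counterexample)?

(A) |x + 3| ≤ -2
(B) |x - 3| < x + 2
(A) x = 0: LHS = |0 + 3| = |3| = 3; 3 ≤ -2 — FAILS
(B) x = 0: LHS = |0 - 3| = |-3| = 3, RHS = 0 + 2 = 2; 3 < 2 — FAILS

Answer: Both A and B are false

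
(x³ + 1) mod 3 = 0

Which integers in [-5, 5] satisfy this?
Holds for: {-4, -1, 2, 5}
Fails for: {-5, -3, -2, 0, 1, 3, 4}

Answer: {-4, -1, 2, 5}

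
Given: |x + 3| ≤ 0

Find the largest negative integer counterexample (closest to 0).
Testing negative integers from -1 downward:
x = -1: LHS = |(-1) + 3| = |2| = 2; 2 ≤ 0 — FAILS  ← closest negative counterexample to 0

Answer: x = -1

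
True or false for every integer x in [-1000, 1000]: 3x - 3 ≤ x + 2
The claim fails at x = 3:
x = 3: LHS = 3·3 - 3 = 6, RHS = 3 + 2 = 5; 6 ≤ 5 — FAILS

Because a single integer refutes it, the statement is false.

Answer: False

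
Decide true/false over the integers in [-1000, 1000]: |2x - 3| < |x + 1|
The claim fails at x = 0:
x = 0: LHS = |2·0 - 3| = |-3| = 3, RHS = |0 + 1| = |1| = 1; 3 < 1 — FAILS

Because a single integer refutes it, the statement is false.

Answer: False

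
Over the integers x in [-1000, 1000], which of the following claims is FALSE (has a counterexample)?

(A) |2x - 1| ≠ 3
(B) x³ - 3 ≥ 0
(A) x = -1: LHS = |2·(-1) - 1| = |-3| = 3; 3 ≠ 3 — FAILS
(B) x = 0: LHS = 0³ - 3 = -3; -3 ≥ 0 — FAILS

Answer: Both A and B are false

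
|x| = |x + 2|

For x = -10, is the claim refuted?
Substitute x = -10 into the relation:
x = -10: LHS = |-10| = 10, RHS = |(-10) + 2| = |-8| = 8; 10 = 8 — FAILS

Since the claim fails at x = -10, this value is a counterexample.

Answer: Yes, x = -10 is a counterexample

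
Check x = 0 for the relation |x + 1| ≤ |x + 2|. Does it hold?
x = 0: LHS = |0 + 1| = |1| = 1, RHS = |0 + 2| = |2| = 2; 1 ≤ 2 — holds

The relation is satisfied at x = 0.

Answer: Yes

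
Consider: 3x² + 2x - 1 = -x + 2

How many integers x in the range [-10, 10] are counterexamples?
Counterexamples in [-10, 10]: {-10, -9, -8, -7, -6, -5, -4, -3, -2, -1, 0, 1, 2, 3, 4, 5, 6, 7, 8, 9, 10}.

Counting them gives 21 values.

Answer: 21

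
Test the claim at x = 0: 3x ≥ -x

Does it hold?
x = 0: LHS = 3·0 = 0, RHS = -0 = 0; 0 ≥ 0 — holds

The relation is satisfied at x = 0.

Answer: Yes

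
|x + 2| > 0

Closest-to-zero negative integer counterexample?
Testing negative integers from -1 downward:
x = -1: LHS = |(-1) + 2| = |1| = 1; 1 > 0 — holds
x = -2: LHS = |(-2) + 2| = |0| = 0; 0 > 0 — FAILS  ← closest negative counterexample to 0

Answer: x = -2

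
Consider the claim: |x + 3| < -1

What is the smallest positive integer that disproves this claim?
Testing positive integers:
x = 1: LHS = |1 + 3| = |4| = 4; 4 < -1 — FAILS  ← smallest positive counterexample

Answer: x = 1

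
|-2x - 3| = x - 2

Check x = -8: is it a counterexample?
Substitute x = -8 into the relation:
x = -8: LHS = |-2·(-8) - 3| = |13| = 13, RHS = (-8) - 2 = -10; 13 = -10 — FAILS

Since the claim fails at x = -8, this value is a counterexample.

Answer: Yes, x = -8 is a counterexample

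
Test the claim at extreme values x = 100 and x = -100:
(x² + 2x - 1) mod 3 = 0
x = 100: LHS = (100² + 2·100 - 1) mod 3 = 10199 mod 3 = 2; 2 = 0 — FAILS
x = -100: LHS = ((-100)² + 2·(-100) - 1) mod 3 = 9799 mod 3 = 1; 1 = 0 — FAILS

Answer: No, fails for both x = 100 and x = -100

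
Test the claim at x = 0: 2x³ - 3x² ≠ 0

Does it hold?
x = 0: LHS = 2·0³ - 3·0² = 0; 0 ≠ 0 — FAILS

The relation fails at x = 0, so x = 0 is a counterexample.

Answer: No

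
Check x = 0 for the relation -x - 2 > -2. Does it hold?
x = 0: LHS = -0 - 2 = -2; -2 > -2 — FAILS

The relation fails at x = 0, so x = 0 is a counterexample.

Answer: No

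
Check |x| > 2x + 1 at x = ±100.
x = 100: LHS = |100| = 100, RHS = 2·100 + 1 = 201; 100 > 201 — FAILS
x = -100: LHS = |-100| = 100, RHS = 2·(-100) + 1 = -199; 100 > -199 — holds

Answer: Partially: fails for x = 100, holds for x = -100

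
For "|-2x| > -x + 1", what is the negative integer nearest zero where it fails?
Testing negative integers from -1 downward:
x = -1: LHS = |-2·(-1)| = |2| = 2, RHS = -(-1) + 1 = 2; 2 > 2 — FAILS  ← closest negative counterexample to 0

Answer: x = -1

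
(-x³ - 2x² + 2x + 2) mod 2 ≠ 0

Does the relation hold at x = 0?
x = 0: LHS = (-0³ - 2·0² + 2·0 + 2) mod 2 = 2 mod 2 = 0; 0 ≠ 0 — FAILS

The relation fails at x = 0, so x = 0 is a counterexample.

Answer: No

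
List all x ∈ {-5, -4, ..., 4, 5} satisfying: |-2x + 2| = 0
Holds for: {1}
Fails for: {-5, -4, -3, -2, -1, 0, 2, 3, 4, 5}

Answer: {1}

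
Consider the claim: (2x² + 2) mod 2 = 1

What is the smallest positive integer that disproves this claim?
Testing positive integers:
x = 1: LHS = (2·1² + 2) mod 2 = 4 mod 2 = 0; 0 = 1 — FAILS  ← smallest positive counterexample

Answer: x = 1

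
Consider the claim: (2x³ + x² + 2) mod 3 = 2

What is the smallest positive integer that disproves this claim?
Testing positive integers:
x = 1: LHS = (2·1³ + 1² + 2) mod 3 = 5 mod 3 = 2; 2 = 2 — holds
x = 2: LHS = (2·2³ + 2² + 2) mod 3 = 22 mod 3 = 1; 1 = 2 — FAILS  ← smallest positive counterexample

Answer: x = 2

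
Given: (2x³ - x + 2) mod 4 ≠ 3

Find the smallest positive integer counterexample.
Testing positive integers:
x = 1: LHS = (2·1³ - 1 + 2) mod 4 = 3 mod 4 = 3; 3 ≠ 3 — FAILS  ← smallest positive counterexample

Answer: x = 1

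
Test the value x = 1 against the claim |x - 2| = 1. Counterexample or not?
Substitute x = 1 into the relation:
x = 1: LHS = |1 - 2| = |-1| = 1; 1 = 1 — holds

The claim holds here, so x = 1 is not a counterexample. (A counterexample exists elsewhere, e.g. x = 0.)

Answer: No, x = 1 is not a counterexample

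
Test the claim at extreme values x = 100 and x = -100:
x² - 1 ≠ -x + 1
x = 100: LHS = 100² - 1 = 9999, RHS = -100 + 1 = -99; 9999 ≠ -99 — holds
x = -100: LHS = (-100)² - 1 = 9999, RHS = -(-100) + 1 = 101; 9999 ≠ 101 — holds

Answer: Yes, holds for both x = 100 and x = -100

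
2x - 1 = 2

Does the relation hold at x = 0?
x = 0: LHS = 2·0 - 1 = -1; -1 = 2 — FAILS

The relation fails at x = 0, so x = 0 is a counterexample.

Answer: No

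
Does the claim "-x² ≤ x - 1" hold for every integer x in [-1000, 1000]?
The claim fails at x = 0:
x = 0: LHS = -0² = 0, RHS = 0 - 1 = -1; 0 ≤ -1 — FAILS

Because a single integer refutes it, the statement is false.

Answer: False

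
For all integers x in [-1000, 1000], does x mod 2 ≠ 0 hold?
The claim fails at x = 0:
x = 0: LHS = 0 mod 2 = 0; 0 ≠ 0 — FAILS

Because a single integer refutes it, the statement is false.

Answer: False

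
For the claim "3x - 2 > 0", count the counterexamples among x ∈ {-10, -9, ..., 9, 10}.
Counterexamples in [-10, 10]: {-10, -9, -8, -7, -6, -5, -4, -3, -2, -1, 0}.

Counting them gives 11 values.

Answer: 11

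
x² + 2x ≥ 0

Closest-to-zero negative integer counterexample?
Testing negative integers from -1 downward:
x = -1: LHS = (-1)² + 2·(-1) = -1; -1 ≥ 0 — FAILS  ← closest negative counterexample to 0

Answer: x = -1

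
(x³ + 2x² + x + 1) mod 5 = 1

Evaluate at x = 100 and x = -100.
x = 100: LHS = (100³ + 2·100² + 100 + 1) mod 5 = 1020101 mod 5 = 1; 1 = 1 — holds
x = -100: LHS = ((-100)³ + 2·(-100)² + (-100) + 1) mod 5 = (-980099) mod 5 = 1; 1 = 1 — holds

Answer: Yes, holds for both x = 100 and x = -100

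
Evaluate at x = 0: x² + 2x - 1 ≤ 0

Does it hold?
x = 0: LHS = 0² + 2·0 - 1 = -1; -1 ≤ 0 — holds

The relation is satisfied at x = 0.

Answer: Yes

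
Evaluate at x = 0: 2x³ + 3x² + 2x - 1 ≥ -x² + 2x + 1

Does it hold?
x = 0: LHS = 2·0³ + 3·0² + 2·0 - 1 = -1, RHS = -0² + 2·0 + 1 = 1; -1 ≥ 1 — FAILS

The relation fails at x = 0, so x = 0 is a counterexample.

Answer: No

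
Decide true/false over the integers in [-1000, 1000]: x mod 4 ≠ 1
The claim fails at x = 1:
x = 1: LHS = 1 mod 4 = 1; 1 ≠ 1 — FAILS

Because a single integer refutes it, the statement is false.

Answer: False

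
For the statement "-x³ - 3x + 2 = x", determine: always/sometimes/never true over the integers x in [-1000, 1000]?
Track d = LHS − RHS over the integers in [-1000, 1000]. Equality would need d = 0, but d changes sign only between consecutive integers, jumping over 0:
x = 0: LHS = -0³ - 3·0 + 2 = 2; 2 = 0 — FAILS  (d = 2)
x = 1: LHS = -1³ - 3·1 + 2 = -2; -2 = 1 — FAILS  (d = -3)
Away from these crossings d keeps a constant sign, and checking every integer in [-1000, 1000] confirms d ≠ 0 throughout. Hence the two sides are never equal, so the claimed relation (=) fails for every integer in [-1000, 1000].

No integer in the range satisfies it.

Answer: Never true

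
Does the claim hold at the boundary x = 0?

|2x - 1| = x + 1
x = 0: LHS = |2·0 - 1| = |-1| = 1, RHS = 0 + 1 = 1; 1 = 1 — holds

The relation is satisfied at x = 0.

Answer: Yes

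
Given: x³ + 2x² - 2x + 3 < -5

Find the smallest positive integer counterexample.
Testing positive integers:
x = 1: LHS = 1³ + 2·1² - 2·1 + 3 = 4; 4 < -5 — FAILS  ← smallest positive counterexample

Answer: x = 1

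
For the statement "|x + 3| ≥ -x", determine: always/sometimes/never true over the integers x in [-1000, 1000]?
Holds at x = 0: LHS = |0 + 3| = |3| = 3, RHS = -0 = 0; 3 ≥ 0 — holds
Fails at x = -2: LHS = |(-2) + 3| = |1| = 1, RHS = -(-2) = 2; 1 ≥ 2 — FAILS
It is satisfied by some integers in the range but not all.

Answer: Sometimes true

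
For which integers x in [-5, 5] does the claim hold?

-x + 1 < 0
Holds for: {2, 3, 4, 5}
Fails for: {-5, -4, -3, -2, -1, 0, 1}

Answer: {2, 3, 4, 5}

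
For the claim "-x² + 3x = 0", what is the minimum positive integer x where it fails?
Testing positive integers:
x = 1: LHS = -1² + 3·1 = 2; 2 = 0 — FAILS  ← smallest positive counterexample

Answer: x = 1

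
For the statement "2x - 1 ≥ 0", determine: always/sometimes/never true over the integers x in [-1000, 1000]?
Holds at x = 1: LHS = 2·1 - 1 = 1; 1 ≥ 0 — holds
Fails at x = 0: LHS = 2·0 - 1 = -1; -1 ≥ 0 — FAILS
It is satisfied by some integers in the range but not all.

Answer: Sometimes true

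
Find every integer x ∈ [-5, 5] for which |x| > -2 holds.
An absolute value is never negative, so the left side is ≥ 0 for every x, while the right side is -2. Tightest case in [-5, 5] is x = 0:
x = 0: LHS = |0| = 0; 0 > -2 — holds
Hence LHS − RHS is never zero or negative, i.e. LHS > RHS throughout, so the relation holds for every integer in [-5, 5].

Answer: All integers in [-5, 5]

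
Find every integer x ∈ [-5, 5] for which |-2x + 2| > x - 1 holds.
Holds for: {-5, -4, -3, -2, -1, 0, 2, 3, 4, 5}
Fails for: {1}

Answer: {-5, -4, -3, -2, -1, 0, 2, 3, 4, 5}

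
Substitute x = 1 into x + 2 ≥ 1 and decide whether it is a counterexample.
Substitute x = 1 into the relation:
x = 1: LHS = 1 + 2 = 3; 3 ≥ 1 — holds

The claim holds here, so x = 1 is not a counterexample. (A counterexample exists elsewhere, e.g. x = -2.)

Answer: No, x = 1 is not a counterexample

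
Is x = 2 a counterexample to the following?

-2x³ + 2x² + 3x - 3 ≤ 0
Substitute x = 2 into the relation:
x = 2: LHS = -2·2³ + 2·2² + 3·2 - 3 = -5; -5 ≤ 0 — holds

The claim holds here, so x = 2 is not a counterexample. (A counterexample exists elsewhere, e.g. x = -2.)

Answer: No, x = 2 is not a counterexample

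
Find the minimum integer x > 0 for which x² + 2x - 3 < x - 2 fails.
Testing positive integers:
x = 1: LHS = 1² + 2·1 - 3 = 0, RHS = 1 - 2 = -1; 0 < -1 — FAILS  ← smallest positive counterexample

Answer: x = 1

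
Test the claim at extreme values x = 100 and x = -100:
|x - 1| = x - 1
x = 100: LHS = |100 - 1| = |99| = 99, RHS = 100 - 1 = 99; 99 = 99 — holds
x = -100: LHS = |(-100) - 1| = |-101| = 101, RHS = (-100) - 1 = -101; 101 = -101 — FAILS

Answer: Partially: holds for x = 100, fails for x = -100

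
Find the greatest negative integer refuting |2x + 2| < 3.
Testing negative integers from -1 downward:
x = -1: LHS = |2·(-1) + 2| = |0| = 0; 0 < 3 — holds
x = -2: LHS = |2·(-2) + 2| = |-2| = 2; 2 < 3 — holds
x = -3: LHS = |2·(-3) + 2| = |-4| = 4; 4 < 3 — FAILS  ← closest negative counterexample to 0

Answer: x = -3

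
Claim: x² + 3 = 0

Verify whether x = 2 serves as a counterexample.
Substitute x = 2 into the relation:
x = 2: LHS = 2² + 3 = 7; 7 = 0 — FAILS

Since the claim fails at x = 2, this value is a counterexample.

Answer: Yes, x = 2 is a counterexample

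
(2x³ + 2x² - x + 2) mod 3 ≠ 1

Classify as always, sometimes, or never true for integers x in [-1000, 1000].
For a polynomial with integer coefficients, its value mod 3 depends only on x mod 3, so it suffices to check one representative of each residue class, x = 0, 1, 2:
x = 0: LHS = (2·0³ + 2·0² - 0 + 2) mod 3 = 2 mod 3 = 2; 2 ≠ 1 — holds
x = 1: LHS = (2·1³ + 2·1² - 1 + 2) mod 3 = 5 mod 3 = 2; 2 ≠ 1 — holds
x = 2: LHS = (2·2³ + 2·2² - 2 + 2) mod 3 = 24 mod 3 = 0; 0 ≠ 1 — holds
The relation holds in every residue class, so the relation holds for every integer in [-1000, 1000].

No counterexample exists.

Answer: Always true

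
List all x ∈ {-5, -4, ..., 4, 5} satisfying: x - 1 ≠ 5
Over all integers in [-5, 5], LHS − RHS is always negative; it is closest to 0 at x = 5, where it equals -1:
x = 5: LHS = 5 - 1 = 4; 4 ≠ 5 — holds
At the ends of the range:
x = -5: LHS = (-5) - 1 = -6; -6 ≠ 5 — holds
Hence LHS − RHS is never 0, i.e. the two sides are never equal, so the relation holds for every integer in [-5, 5].

Answer: All integers in [-5, 5]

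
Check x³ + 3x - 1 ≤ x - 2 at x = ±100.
x = 100: LHS = 100³ + 3·100 - 1 = 1000299, RHS = 100 - 2 = 98; 1000299 ≤ 98 — FAILS
x = -100: LHS = (-100)³ + 3·(-100) - 1 = -1000301, RHS = (-100) - 2 = -102; -1000301 ≤ -102 — holds

Answer: Partially: fails for x = 100, holds for x = -100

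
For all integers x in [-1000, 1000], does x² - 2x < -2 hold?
The claim fails at x = 0:
x = 0: LHS = 0² - 2·0 = 0; 0 < -2 — FAILS

Because a single integer refutes it, the statement is false.

Answer: False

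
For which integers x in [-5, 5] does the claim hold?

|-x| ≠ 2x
Holds for: {-5, -4, -3, -2, -1, 1, 2, 3, 4, 5}
Fails for: {0}

Answer: {-5, -4, -3, -2, -1, 1, 2, 3, 4, 5}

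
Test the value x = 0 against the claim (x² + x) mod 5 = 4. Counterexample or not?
Substitute x = 0 into the relation:
x = 0: LHS = (0² + 0) mod 5 = 0 mod 5 = 0; 0 = 4 — FAILS

Since the claim fails at x = 0, this value is a counterexample.

Answer: Yes, x = 0 is a counterexample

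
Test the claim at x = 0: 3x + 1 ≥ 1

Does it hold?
x = 0: LHS = 3·0 + 1 = 1; 1 ≥ 1 — holds

The relation is satisfied at x = 0.

Answer: Yes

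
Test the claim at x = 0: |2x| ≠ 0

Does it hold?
x = 0: LHS = |2·0| = |0| = 0; 0 ≠ 0 — FAILS

The relation fails at x = 0, so x = 0 is a counterexample.

Answer: No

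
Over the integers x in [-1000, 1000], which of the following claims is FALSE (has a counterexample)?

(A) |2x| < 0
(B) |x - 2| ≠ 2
(A) x = 0: LHS = |2·0| = |0| = 0; 0 < 0 — FAILS
(B) x = 0: LHS = |0 - 2| = |-2| = 2; 2 ≠ 2 — FAILS

Answer: Both A and B are false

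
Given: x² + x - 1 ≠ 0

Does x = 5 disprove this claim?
Substitute x = 5 into the relation:
x = 5: LHS = 5² + 5 - 1 = 29; 29 ≠ 0 — holds

The relation holds at x = 5, so it is not a counterexample.

Answer: No, x = 5 is not a counterexample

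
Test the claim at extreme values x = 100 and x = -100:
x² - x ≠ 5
x = 100: LHS = 100² - 100 = 9900; 9900 ≠ 5 — holds
x = -100: LHS = (-100)² - (-100) = 10100; 10100 ≠ 5 — holds

Answer: Yes, holds for both x = 100 and x = -100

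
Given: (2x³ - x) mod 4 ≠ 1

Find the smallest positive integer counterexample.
Testing positive integers:
x = 1: LHS = (2·1³ - 1) mod 4 = 1 mod 4 = 1; 1 ≠ 1 — FAILS  ← smallest positive counterexample

Answer: x = 1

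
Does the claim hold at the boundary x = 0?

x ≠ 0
x = 0: 0 ≠ 0 — FAILS

The relation fails at x = 0, so x = 0 is a counterexample.

Answer: No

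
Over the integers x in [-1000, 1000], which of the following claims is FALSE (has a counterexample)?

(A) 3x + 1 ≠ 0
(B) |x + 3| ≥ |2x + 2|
(A) Track d = LHS − RHS over the integers in [-1000, 1000]. Equality would need d = 0, but d changes sign only between consecutive integers, jumping over 0:
x = -1: LHS = 3·(-1) + 1 = -2; -2 ≠ 0 — holds  (d = -2)
x = 0: LHS = 3·0 + 1 = 1; 1 ≠ 0 — holds  (d = 1)
Away from these crossings d keeps a constant sign, and checking every integer in [-1000, 1000] confirms d ≠ 0 throughout. Hence the two sides are never equal, so the relation holds for every integer in [-1000, 1000].

(B) x = 2: LHS = |2 + 3| = |5| = 5, RHS = |2·2 + 2| = |6| = 6; 5 ≥ 6 — FAILS

Only (B) has a counterexample.

Answer: B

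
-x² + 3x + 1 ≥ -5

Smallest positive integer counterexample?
Testing positive integers:
x = 1: LHS = -1² + 3·1 + 1 = 3; 3 ≥ -5 — holds
x = 2: LHS = -2² + 3·2 + 1 = 3; 3 ≥ -5 — holds
x = 3: LHS = -3² + 3·3 + 1 = 1; 1 ≥ -5 — holds
x = 4: LHS = -4² + 3·4 + 1 = -3; -3 ≥ -5 — holds
x = 5: LHS = -5² + 3·5 + 1 = -9; -9 ≥ -5 — FAILS  ← smallest positive counterexample

Answer: x = 5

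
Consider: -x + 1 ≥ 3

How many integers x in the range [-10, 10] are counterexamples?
Counterexamples in [-10, 10]: {-1, 0, 1, 2, 3, 4, 5, 6, 7, 8, 9, 10}.

Counting them gives 12 values.

Answer: 12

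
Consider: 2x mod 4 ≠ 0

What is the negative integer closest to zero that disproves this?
Testing negative integers from -1 downward:
x = -1: LHS = (2·(-1)) mod 4 = (-2) mod 4 = 2; 2 ≠ 0 — holds
x = -2: LHS = (2·(-2)) mod 4 = (-4) mod 4 = 0; 0 ≠ 0 — FAILS  ← closest negative counterexample to 0

Answer: x = -2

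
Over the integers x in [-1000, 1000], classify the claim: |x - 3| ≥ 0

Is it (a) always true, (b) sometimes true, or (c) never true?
An absolute value is never negative, so the left side is ≥ 0 for every x, while the right side is 0. Tightest case in [-1000, 1000] is x = 3:
x = 3: LHS = |3 - 3| = |0| = 0; 0 ≥ 0 — holds
Hence LHS − RHS is never negative, i.e. LHS ≥ RHS throughout, so the relation holds for every integer in [-1000, 1000].

No counterexample exists.

Answer: Always true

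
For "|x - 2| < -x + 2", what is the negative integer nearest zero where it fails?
Testing negative integers from -1 downward:
x = -1: LHS = |(-1) - 2| = |-3| = 3, RHS = -(-1) + 2 = 3; 3 < 3 — FAILS  ← closest negative counterexample to 0

Answer: x = -1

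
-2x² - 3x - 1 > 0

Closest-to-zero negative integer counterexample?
Testing negative integers from -1 downward:
x = -1: LHS = -2·(-1)² - 3·(-1) - 1 = 0; 0 > 0 — FAILS  ← closest negative counterexample to 0

Answer: x = -1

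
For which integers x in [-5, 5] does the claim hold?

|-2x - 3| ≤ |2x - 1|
Holds for: {-5, -4, -3, -2, -1}
Fails for: {0, 1, 2, 3, 4, 5}

Answer: {-5, -4, -3, -2, -1}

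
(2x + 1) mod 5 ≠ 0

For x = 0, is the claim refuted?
Substitute x = 0 into the relation:
x = 0: LHS = (2·0 + 1) mod 5 = 1 mod 5 = 1; 1 ≠ 0 — holds

The claim holds here, so x = 0 is not a counterexample. (A counterexample exists elsewhere, e.g. x = 2.)

Answer: No, x = 0 is not a counterexample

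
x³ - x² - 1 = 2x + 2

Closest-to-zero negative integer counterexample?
Testing negative integers from -1 downward:
x = -1: LHS = (-1)³ - (-1)² - 1 = -3, RHS = 2·(-1) + 2 = 0; -3 = 0 — FAILS  ← closest negative counterexample to 0

Answer: x = -1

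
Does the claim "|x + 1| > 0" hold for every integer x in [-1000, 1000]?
The claim fails at x = -1:
x = -1: LHS = |(-1) + 1| = |0| = 0; 0 > 0 — FAILS

Because a single integer refutes it, the statement is false.

Answer: False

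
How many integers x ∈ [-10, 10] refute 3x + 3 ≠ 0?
Counterexamples in [-10, 10]: {-1}.

Counting them gives 1 values.

Answer: 1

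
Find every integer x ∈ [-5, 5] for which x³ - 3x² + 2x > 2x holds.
Holds for: {4, 5}
Fails for: {-5, -4, -3, -2, -1, 0, 1, 2, 3}

Answer: {4, 5}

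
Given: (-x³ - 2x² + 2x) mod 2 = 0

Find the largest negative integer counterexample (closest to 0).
Testing negative integers from -1 downward:
x = -1: LHS = (-(-1)³ - 2·(-1)² + 2·(-1)) mod 2 = (-3) mod 2 = 1; 1 = 0 — FAILS  ← closest negative counterexample to 0

Answer: x = -1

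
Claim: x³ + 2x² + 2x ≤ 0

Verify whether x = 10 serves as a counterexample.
Substitute x = 10 into the relation:
x = 10: LHS = 10³ + 2·10² + 2·10 = 1220; 1220 ≤ 0 — FAILS

Since the claim fails at x = 10, this value is a counterexample.

Answer: Yes, x = 10 is a counterexample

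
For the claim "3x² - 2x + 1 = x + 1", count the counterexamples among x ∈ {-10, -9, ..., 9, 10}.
Counterexamples in [-10, 10]: {-10, -9, -8, -7, -6, -5, -4, -3, -2, -1, 2, 3, 4, 5, 6, 7, 8, 9, 10}.

Counting them gives 19 values.

Answer: 19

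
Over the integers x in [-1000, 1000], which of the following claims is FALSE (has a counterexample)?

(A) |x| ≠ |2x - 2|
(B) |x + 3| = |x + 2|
(A) x = 2: LHS = |2| = 2, RHS = |2·2 - 2| = |2| = 2; 2 ≠ 2 — FAILS
(B) x = 0: LHS = |0 + 3| = |3| = 3, RHS = |0 + 2| = |2| = 2; 3 = 2 — FAILS

Answer: Both A and B are false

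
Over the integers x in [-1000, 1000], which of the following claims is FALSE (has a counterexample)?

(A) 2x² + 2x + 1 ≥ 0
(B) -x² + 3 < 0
(A) Over all integers in [-1000, 1000], LHS − RHS is smallest at x = 0, where it equals 1:
x = 0: LHS = 2·0² + 2·0 + 1 = 1; 1 ≥ 0 — holds
At the ends of the range:
x = -1000: LHS = 2·(-1000)² + 2·(-1000) + 1 = 1998001; 1998001 ≥ 0 — holds
x = 1000: LHS = 2·1000² + 2·1000 + 1 = 2002001; 2002001 ≥ 0 — holds
Hence LHS − RHS is never negative, i.e. LHS ≥ RHS throughout, so the relation holds for every integer in [-1000, 1000].

(B) x = 0: LHS = -0² + 3 = 3; 3 < 0 — FAILS

Only (B) has a counterexample.

Answer: B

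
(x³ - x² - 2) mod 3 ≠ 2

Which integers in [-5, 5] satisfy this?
Holds for: {-5, -3, -2, 0, 1, 3, 4}
Fails for: {-4, -1, 2, 5}

Answer: {-5, -3, -2, 0, 1, 3, 4}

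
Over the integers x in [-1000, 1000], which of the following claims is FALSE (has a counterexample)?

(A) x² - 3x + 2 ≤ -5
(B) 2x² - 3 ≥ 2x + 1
(A) x = 0: LHS = 0² - 3·0 + 2 = 2; 2 ≤ -5 — FAILS
(B) x = 0: LHS = 2·0² - 3 = -3, RHS = 2·0 + 1 = 1; -3 ≥ 1 — FAILS

Answer: Both A and B are false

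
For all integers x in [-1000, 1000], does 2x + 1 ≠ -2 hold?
Track d = LHS − RHS over the integers in [-1000, 1000]. Equality would need d = 0, but d changes sign only between consecutive integers, jumping over 0:
x = -2: LHS = 2·(-2) + 1 = -3; -3 ≠ -2 — holds  (d = -1)
x = -1: LHS = 2·(-1) + 1 = -1; -1 ≠ -2 — holds  (d = 1)
Away from these crossings d keeps a constant sign, and checking every integer in [-1000, 1000] confirms d ≠ 0 throughout. Hence the two sides are never equal, so the relation holds for every integer in [-1000, 1000].

No counterexample exists.

Answer: True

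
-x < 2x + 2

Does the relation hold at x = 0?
x = 0: LHS = -0 = 0, RHS = 2·0 + 2 = 2; 0 < 2 — holds

The relation is satisfied at x = 0.

Answer: Yes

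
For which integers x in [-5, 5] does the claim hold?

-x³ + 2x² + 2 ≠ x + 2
Holds for: {-5, -4, -3, -2, -1, 2, 3, 4, 5}
Fails for: {0, 1}

Answer: {-5, -4, -3, -2, -1, 2, 3, 4, 5}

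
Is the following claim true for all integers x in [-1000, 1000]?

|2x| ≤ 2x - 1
The claim fails at x = 0:
x = 0: LHS = |2·0| = |0| = 0, RHS = 2·0 - 1 = -1; 0 ≤ -1 — FAILS

Because a single integer refutes it, the statement is false.

Answer: False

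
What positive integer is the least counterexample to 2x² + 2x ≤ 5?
Testing positive integers:
x = 1: LHS = 2·1² + 2·1 = 4; 4 ≤ 5 — holds
x = 2: LHS = 2·2² + 2·2 = 12; 12 ≤ 5 — FAILS  ← smallest positive counterexample

Answer: x = 2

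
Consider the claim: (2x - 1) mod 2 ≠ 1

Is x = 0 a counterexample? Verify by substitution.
Substitute x = 0 into the relation:
x = 0: LHS = (2·0 - 1) mod 2 = (-1) mod 2 = 1; 1 ≠ 1 — FAILS

Since the claim fails at x = 0, this value is a counterexample.

Answer: Yes, x = 0 is a counterexample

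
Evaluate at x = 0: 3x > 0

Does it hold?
x = 0: LHS = 3·0 = 0; 0 > 0 — FAILS

The relation fails at x = 0, so x = 0 is a counterexample.

Answer: No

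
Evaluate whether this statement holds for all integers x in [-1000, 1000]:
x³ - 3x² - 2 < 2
The claim fails at x = 4:
x = 4: LHS = 4³ - 3·4² - 2 = 14; 14 < 2 — FAILS

Because a single integer refutes it, the statement is false.

Answer: False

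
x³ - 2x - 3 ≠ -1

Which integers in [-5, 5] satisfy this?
Track d = LHS − RHS over the integers in [-5, 5]. Equality would need d = 0, but d changes sign only between consecutive integers, jumping over 0:
x = 1: LHS = 1³ - 2·1 - 3 = -4; -4 ≠ -1 — holds  (d = -3)
x = 2: LHS = 2³ - 2·2 - 3 = 1; 1 ≠ -1 — holds  (d = 2)
Away from these crossings d keeps a constant sign, and checking every integer in [-5, 5] confirms d ≠ 0 throughout. Hence the two sides are never equal, so the relation holds for every integer in [-5, 5].

Answer: All integers in [-5, 5]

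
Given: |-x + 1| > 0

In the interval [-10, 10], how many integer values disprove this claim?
Counterexamples in [-10, 10]: {1}.

Counting them gives 1 values.

Answer: 1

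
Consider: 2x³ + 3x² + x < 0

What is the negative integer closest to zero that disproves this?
Testing negative integers from -1 downward:
x = -1: LHS = 2·(-1)³ + 3·(-1)² + (-1) = 0; 0 < 0 — FAILS  ← closest negative counterexample to 0

Answer: x = -1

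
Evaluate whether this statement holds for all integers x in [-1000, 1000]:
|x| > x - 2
Over all integers in [-1000, 1000], LHS − RHS is smallest at x = 0, where it equals 2:
x = 0: LHS = |0| = 0, RHS = 0 - 2 = -2; 0 > -2 — holds
At the ends of the range:
x = -1000: LHS = |-1000| = 1000, RHS = (-1000) - 2 = -1002; 1000 > -1002 — holds
x = 1000: LHS = |1000| = 1000, RHS = 1000 - 2 = 998; 1000 > 998 — holds
Hence LHS − RHS is never zero or negative, i.e. LHS > RHS throughout, so the relation holds for every integer in [-1000, 1000].

No counterexample exists.

Answer: True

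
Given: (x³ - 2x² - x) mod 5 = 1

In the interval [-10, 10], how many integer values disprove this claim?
Counterexamples in [-10, 10]: {-10, -9, -8, -6, -5, -4, -3, -1, 0, 1, 2, 4, 5, 6, 7, 9, 10}.

Counting them gives 17 values.

Answer: 17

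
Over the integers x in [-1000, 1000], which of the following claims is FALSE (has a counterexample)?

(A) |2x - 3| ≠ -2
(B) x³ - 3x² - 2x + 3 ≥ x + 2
(A) An absolute value is never negative, so the left side is ≥ 0 for every x, while the right side is -2. Tightest case in [-1000, 1000] is x = 1:
x = 1: LHS = |2·1 - 3| = |-1| = 1; 1 ≠ -2 — holds
Hence LHS − RHS is never 0, i.e. the two sides are never equal, so the relation holds for every integer in [-1000, 1000].

(B) x = 1: LHS = 1³ - 3·1² - 2·1 + 3 = -1, RHS = 1 + 2 = 3; -1 ≥ 3 — FAILS

Only (B) has a counterexample.

Answer: B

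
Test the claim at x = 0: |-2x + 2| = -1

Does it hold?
x = 0: LHS = |-2·0 + 2| = |2| = 2; 2 = -1 — FAILS

The relation fails at x = 0, so x = 0 is a counterexample.

Answer: No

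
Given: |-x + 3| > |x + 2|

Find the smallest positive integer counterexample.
Testing positive integers:
x = 1: LHS = |-1 + 3| = |2| = 2, RHS = |1 + 2| = |3| = 3; 2 > 3 — FAILS  ← smallest positive counterexample

Answer: x = 1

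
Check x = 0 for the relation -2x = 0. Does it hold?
x = 0: LHS = -2·0 = 0; 0 = 0 — holds

The relation is satisfied at x = 0.

Answer: Yes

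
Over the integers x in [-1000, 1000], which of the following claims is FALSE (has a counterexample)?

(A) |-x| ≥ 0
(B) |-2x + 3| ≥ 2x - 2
(A) An absolute value is never negative, so the left side is ≥ 0 for every x, while the right side is 0. Tightest case in [-1000, 1000] is x = 0:
x = 0: LHS = |-0| = |0| = 0; 0 ≥ 0 — holds
Hence LHS − RHS is never negative, i.e. LHS ≥ RHS throughout, so the relation holds for every integer in [-1000, 1000].

(B) x = 2: LHS = |-2·2 + 3| = |-1| = 1, RHS = 2·2 - 2 = 2; 1 ≥ 2 — FAILS

Only (B) has a counterexample.

Answer: B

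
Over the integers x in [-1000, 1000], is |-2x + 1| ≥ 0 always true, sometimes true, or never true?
An absolute value is never negative, so the left side is ≥ 0 for every x, while the right side is 0. Tightest case in [-1000, 1000] is x = 0:
x = 0: LHS = |-2·0 + 1| = |1| = 1; 1 ≥ 0 — holds
Hence LHS − RHS is never negative, i.e. LHS ≥ RHS throughout, so the relation holds for every integer in [-1000, 1000].

No counterexample exists.

Answer: Always true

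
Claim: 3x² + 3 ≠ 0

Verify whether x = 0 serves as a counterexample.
Substitute x = 0 into the relation:
x = 0: LHS = 3·0² + 3 = 3; 3 ≠ 0 — holds

The relation holds at x = 0, so it is not a counterexample.

Answer: No, x = 0 is not a counterexample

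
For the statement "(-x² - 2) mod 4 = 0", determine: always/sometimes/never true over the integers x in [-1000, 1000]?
For a polynomial with integer coefficients, its value mod 4 depends only on x mod 4, so it suffices to check one representative of each residue class, x = 0, 1, 2, 3:
x = 0: LHS = (-0² - 2) mod 4 = (-2) mod 4 = 2; 2 = 0 — FAILS
x = 1: LHS = (-1² - 2) mod 4 = (-3) mod 4 = 1; 1 = 0 — FAILS
x = 2: LHS = (-2² - 2) mod 4 = (-6) mod 4 = 2; 2 = 0 — FAILS
x = 3: LHS = (-3² - 2) mod 4 = (-11) mod 4 = 1; 1 = 0 — FAILS
The relation fails in every residue class, so the claimed relation (=) fails for every integer in [-1000, 1000].

No integer in the range satisfies it.

Answer: Never true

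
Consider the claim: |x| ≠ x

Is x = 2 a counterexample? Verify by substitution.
Substitute x = 2 into the relation:
x = 2: LHS = |2| = 2; 2 ≠ 2 — FAILS

Since the claim fails at x = 2, this value is a counterexample.

Answer: Yes, x = 2 is a counterexample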